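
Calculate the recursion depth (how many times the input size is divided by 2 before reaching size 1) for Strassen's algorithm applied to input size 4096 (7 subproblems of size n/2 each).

For divide and conquer with division factor 2:

Problem sizes at each level:
Level 0: 4096
Level 1: 2048
Level 2: 1024
Level 3: 512
Level 4: 256
Level 5: 128
Level 6: 64
Level 7: 32
Level 8: 16
Level 9: 8
Level 10: 4
Level 11: 2
Level 12: 1

The root is level 0 and the size-1 base case is level 12 (the tree spans levels 0 through 12, i.e. 13 levels counting the root), so the depth is the number of divisions: log_2(4096) = 12

The recursion tree depth is log_2(4096) = 12. At each level, the problem size is divided by 2, so it takes 12 divisions to reduce to a base case of size 1. The algorithm makes 7 recursive calls at each level.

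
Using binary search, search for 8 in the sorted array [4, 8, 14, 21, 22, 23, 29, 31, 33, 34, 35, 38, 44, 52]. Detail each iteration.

Binary search for 8 in [4, 8, 14, 21, 22, 23, 29, 31, 33, 34, 35, 38, 44, 52]:

lo=0, hi=13, mid=6, arr[mid]=29 -> 29 > 8, search left half
lo=0, hi=5, mid=2, arr[mid]=14 -> 14 > 8, search left half
lo=0, hi=1, mid=0, arr[mid]=4 -> 4 < 8, search right half
lo=1, hi=1, mid=1, arr[mid]=8 -> Found target at index 1!

Binary search finds 8 at index 1 after 4 comparisons. The search repeatedly halves the search space by comparing with the middle element.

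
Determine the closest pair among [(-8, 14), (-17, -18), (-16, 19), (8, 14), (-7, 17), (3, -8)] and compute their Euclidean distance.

Computing all pairwise distances among 6 points:

d((-8, 14), (-17, -18)) = 33.2415
d((-8, 14), (-16, 19)) = 9.434
d((-8, 14), (8, 14)) = 16.0
d((-8, 14), (-7, 17)) = 3.1623 <-- minimum
d((-8, 14), (3, -8)) = 24.5967
d((-17, -18), (-16, 19)) = 37.0135
d((-17, -18), (8, 14)) = 40.6079
d((-17, -18), (-7, 17)) = 36.4005
d((-17, -18), (3, -8)) = 22.3607
d((-16, 19), (8, 14)) = 24.5153
d((-16, 19), (-7, 17)) = 9.2195
d((-16, 19), (3, -8)) = 33.0151
d((8, 14), (-7, 17)) = 15.2971
d((8, 14), (3, -8)) = 22.561
d((-7, 17), (3, -8)) = 26.9258

Closest pair: (-8, 14) and (-7, 17) with distance 3.1623

The closest pair is (-8, 14) and (-7, 17) with Euclidean distance 3.1623. For 6 points, brute-force pairwise comparison is shown above. For large n, the divide-and-conquer algorithm (sort by x, recurse on halves, check the dividing strip) achieves O(n log n).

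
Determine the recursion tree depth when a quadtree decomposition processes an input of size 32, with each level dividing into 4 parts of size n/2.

For divide and conquer with division factor 2:

Problem sizes at each level:
Level 0: 32
Level 1: 16
Level 2: 8
Level 3: 4
Level 4: 2
Level 5: 1

The root is level 0 and the size-1 base case is level 5 (the tree spans levels 0 through 5, i.e. 6 levels counting the root), so the depth is the number of divisions: log_2(32) = 5

The recursion tree depth is log_2(32) = 5. At each level, the problem size is divided by 2, so it takes 5 divisions to reduce to a base case of size 1. The algorithm makes 4 recursive calls at each level.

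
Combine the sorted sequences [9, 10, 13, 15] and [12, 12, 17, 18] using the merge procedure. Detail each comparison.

Merging process:

Compare 9 vs 12: take 9 from left. Merged: [9]
Compare 10 vs 12: take 10 from left. Merged: [9, 10]
Compare 13 vs 12: take 12 from right. Merged: [9, 10, 12]
Compare 13 vs 12: take 12 from right. Merged: [9, 10, 12, 12]
Compare 13 vs 17: take 13 from left. Merged: [9, 10, 12, 12, 13]
Compare 15 vs 17: take 15 from left. Merged: [9, 10, 12, 12, 13, 15]
Append remaining from right: [17, 18]. Merged: [9, 10, 12, 12, 13, 15, 17, 18]

Final merged array: [9, 10, 12, 12, 13, 15, 17, 18]
Total comparisons: 6

The merged array is [9, 10, 12, 12, 13, 15, 17, 18], requiring 6 comparisons. The merge step runs in O(n) time where n is the total number of elements.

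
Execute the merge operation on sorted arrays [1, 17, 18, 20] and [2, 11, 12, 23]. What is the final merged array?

Merging process:

Compare 1 vs 2: take 1 from left. Merged: [1]
Compare 17 vs 2: take 2 from right. Merged: [1, 2]
Compare 17 vs 11: take 11 from right. Merged: [1, 2, 11]
Compare 17 vs 12: take 12 from right. Merged: [1, 2, 11, 12]
Compare 17 vs 23: take 17 from left. Merged: [1, 2, 11, 12, 17]
Compare 18 vs 23: take 18 from left. Merged: [1, 2, 11, 12, 17, 18]
Compare 20 vs 23: take 20 from left. Merged: [1, 2, 11, 12, 17, 18, 20]
Append remaining from right: [23]. Merged: [1, 2, 11, 12, 17, 18, 20, 23]

Final merged array: [1, 2, 11, 12, 17, 18, 20, 23]
Total comparisons: 7

The merged array is [1, 2, 11, 12, 17, 18, 20, 23], requiring 7 comparisons. The merge step runs in O(n) time where n is the total number of elements.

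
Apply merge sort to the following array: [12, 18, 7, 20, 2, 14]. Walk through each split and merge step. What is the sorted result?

Merge sort trace:

Split: [12, 18, 7, 20, 2, 14] -> [12, 18, 7] and [20, 2, 14]
  Split: [12, 18, 7] -> [12] and [18, 7]
    Split: [18, 7] -> [18] and [7]
    Merge: [18] + [7] -> [7, 18]
  Merge: [12] + [7, 18] -> [7, 12, 18]
  Split: [20, 2, 14] -> [20] and [2, 14]
    Split: [2, 14] -> [2] and [14]
    Merge: [2] + [14] -> [2, 14]
  Merge: [20] + [2, 14] -> [2, 14, 20]
Merge: [7, 12, 18] + [2, 14, 20] -> [2, 7, 12, 14, 18, 20]

Final sorted array: [2, 7, 12, 14, 18, 20]

The merge sort proceeds by recursively splitting the array and merging sorted halves.
After all merges, the sorted array is [2, 7, 12, 14, 18, 20].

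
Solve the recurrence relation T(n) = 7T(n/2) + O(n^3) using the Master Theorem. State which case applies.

Master Theorem for T(n) = 7T(n/2) + O(n^3):

a = 7, b = 2, c = 3
log_b(a) = log_2(7) = 2.8074

Case 3: c = 3 > log_2(7) = 2.8074
T(n) = O(n^3) = O(n^3)

For T(n) = 7T(n/2) + O(n^3): log_2(7) = 2.8074. This is Case 3 of the Master Theorem (c > log_b(a), work dominated by root), giving O(n^3).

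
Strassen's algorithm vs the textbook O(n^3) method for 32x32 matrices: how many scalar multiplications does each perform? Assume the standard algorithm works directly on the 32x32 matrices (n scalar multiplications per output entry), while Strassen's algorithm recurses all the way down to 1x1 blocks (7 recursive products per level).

Matrix multiplication for 32x32 matrices:

Standard algorithm: 32^3 = 32768 multiplications
Strassen's algorithm: 7^(log2(32)) = 7^5 = 16807 multiplications
Savings: 32768 - 16807 = 15961 multiplications

Standard: 32768 multiplications (32^3). Strassen: 16807 multiplications (7^5). Strassen reduces 8 recursive multiplications to 7 at each level.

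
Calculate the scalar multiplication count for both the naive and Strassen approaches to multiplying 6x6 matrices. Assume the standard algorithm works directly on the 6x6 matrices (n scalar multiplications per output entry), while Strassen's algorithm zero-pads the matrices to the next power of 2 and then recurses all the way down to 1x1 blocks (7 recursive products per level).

Matrix multiplication for 6x6 matrices:

Strassen's algorithm requires power-of-2 dimensions. Pad 6x6 to 8x8 (next power of 2).

Standard algorithm: 6^3 = 216 multiplications
Strassen's algorithm: 7^(log2(8)) = 7^3 = 343 multiplications
Difference: 216 - 343 = -127 (Strassen uses MORE here due to padding overhead — for small or just-over-power-of-2 n, padding can outweigh the per-level savings)

Standard: 216 multiplications (6^3). Strassen: 343 multiplications (7^3, after padding to 8x8). Strassen reduces 8 recursive multiplications to 7 at each level.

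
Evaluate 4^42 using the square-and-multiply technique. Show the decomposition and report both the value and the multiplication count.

Computing 4^42 by squaring (build up from 4^1; each line after the first costs one multiplication):

4^1 = 4
4^2 = (4^1)^2 = 4^2 = 16
4^4 = (4^2)^2 = 16^2 = 256
4^5 = 4 * 4^4 = 4 * 256 = 1024
4^10 = (4^5)^2 = 1024^2 = 1048576
4^20 = (4^10)^2 = 1048576^2 = 1099511627776
4^21 = 4 * 4^20 = 4 * 1099511627776 = 4398046511104
4^42 = (4^21)^2 = 4398046511104^2 = 19342813113834066795298816

Result: 19342813113834066795298816
Multiplications needed: 7 (7 lines after 4^1)

4^42 = 19342813113834066795298816. Using exponentiation by squaring, this requires 7 multiplications. The key idea: if the exponent is even, square the half-power; if odd, multiply by the base once.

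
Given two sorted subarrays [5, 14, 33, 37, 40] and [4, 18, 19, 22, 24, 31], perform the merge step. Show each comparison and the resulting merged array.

Merging process:

Compare 5 vs 4: take 4 from right. Merged: [4]
Compare 5 vs 18: take 5 from left. Merged: [4, 5]
Compare 14 vs 18: take 14 from left. Merged: [4, 5, 14]
Compare 33 vs 18: take 18 from right. Merged: [4, 5, 14, 18]
Compare 33 vs 19: take 19 from right. Merged: [4, 5, 14, 18, 19]
Compare 33 vs 22: take 22 from right. Merged: [4, 5, 14, 18, 19, 22]
Compare 33 vs 24: take 24 from right. Merged: [4, 5, 14, 18, 19, 22, 24]
Compare 33 vs 31: take 31 from right. Merged: [4, 5, 14, 18, 19, 22, 24, 31]
Append remaining from left: [33, 37, 40]. Merged: [4, 5, 14, 18, 19, 22, 24, 31, 33, 37, 40]

Final merged array: [4, 5, 14, 18, 19, 22, 24, 31, 33, 37, 40]
Total comparisons: 8

The merged array is [4, 5, 14, 18, 19, 22, 24, 31, 33, 37, 40], requiring 8 comparisons. The merge step runs in O(n) time where n is the total number of elements.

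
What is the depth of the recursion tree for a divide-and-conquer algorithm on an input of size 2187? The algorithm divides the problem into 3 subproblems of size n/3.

For divide and conquer with division factor 3:

Problem sizes at each level:
Level 0: 2187
Level 1: 729
Level 2: 243
Level 3: 81
Level 4: 27
Level 5: 9
Level 6: 3
Level 7: 1

The root is level 0 and the size-1 base case is level 7 (the tree spans levels 0 through 7, i.e. 8 levels counting the root), so the depth is the number of divisions: log_3(2187) = 7

The recursion tree depth is log_3(2187) = 7. At each level, the problem size is divided by 3, so it takes 7 divisions to reduce to a base case of size 1. The algorithm makes 3 recursive calls at each level.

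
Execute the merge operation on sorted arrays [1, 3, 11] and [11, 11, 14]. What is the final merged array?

Merging process:

Compare 1 vs 11: take 1 from left. Merged: [1]
Compare 3 vs 11: take 3 from left. Merged: [1, 3]
Compare 11 vs 11: take 11 from left. Merged: [1, 3, 11]
Append remaining from right: [11, 11, 14]. Merged: [1, 3, 11, 11, 11, 14]

Final merged array: [1, 3, 11, 11, 11, 14]
Total comparisons: 3

The merged array is [1, 3, 11, 11, 11, 14], requiring 3 comparisons. The merge step runs in O(n) time where n is the total number of elements.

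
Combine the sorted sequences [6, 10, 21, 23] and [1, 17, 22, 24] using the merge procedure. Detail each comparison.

Merging process:

Compare 6 vs 1: take 1 from right. Merged: [1]
Compare 6 vs 17: take 6 from left. Merged: [1, 6]
Compare 10 vs 17: take 10 from left. Merged: [1, 6, 10]
Compare 21 vs 17: take 17 from right. Merged: [1, 6, 10, 17]
Compare 21 vs 22: take 21 from left. Merged: [1, 6, 10, 17, 21]
Compare 23 vs 22: take 22 from right. Merged: [1, 6, 10, 17, 21, 22]
Compare 23 vs 24: take 23 from left. Merged: [1, 6, 10, 17, 21, 22, 23]
Append remaining from right: [24]. Merged: [1, 6, 10, 17, 21, 22, 23, 24]

Final merged array: [1, 6, 10, 17, 21, 22, 23, 24]
Total comparisons: 7

The merged array is [1, 6, 10, 17, 21, 22, 23, 24], requiring 7 comparisons. The merge step runs in O(n) time where n is the total number of elements.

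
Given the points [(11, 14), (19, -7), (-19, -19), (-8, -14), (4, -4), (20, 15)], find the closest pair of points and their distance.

Computing all pairwise distances among 6 points:

d((11, 14), (19, -7)) = 22.4722
d((11, 14), (-19, -19)) = 44.5982
d((11, 14), (-8, -14)) = 33.8378
d((11, 14), (4, -4)) = 19.3132
d((11, 14), (20, 15)) = 9.0554 <-- minimum
d((19, -7), (-19, -19)) = 39.8497
d((19, -7), (-8, -14)) = 27.8927
d((19, -7), (4, -4)) = 15.2971
d((19, -7), (20, 15)) = 22.0227
d((-19, -19), (-8, -14)) = 12.083
d((-19, -19), (4, -4)) = 27.4591
d((-19, -19), (20, 15)) = 51.7397
d((-8, -14), (4, -4)) = 15.6205
d((-8, -14), (20, 15)) = 40.3113
d((4, -4), (20, 15)) = 24.8395

Closest pair: (11, 14) and (20, 15) with distance 9.0554

The closest pair is (11, 14) and (20, 15) with Euclidean distance 9.0554. For 6 points, brute-force pairwise comparison is shown above. For large n, the divide-and-conquer algorithm (sort by x, recurse on halves, check the dividing strip) achieves O(n log n).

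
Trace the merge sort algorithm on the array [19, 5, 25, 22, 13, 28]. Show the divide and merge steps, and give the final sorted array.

Merge sort trace:

Split: [19, 5, 25, 22, 13, 28] -> [19, 5, 25] and [22, 13, 28]
  Split: [19, 5, 25] -> [19] and [5, 25]
    Split: [5, 25] -> [5] and [25]
    Merge: [5] + [25] -> [5, 25]
  Merge: [19] + [5, 25] -> [5, 19, 25]
  Split: [22, 13, 28] -> [22] and [13, 28]
    Split: [13, 28] -> [13] and [28]
    Merge: [13] + [28] -> [13, 28]
  Merge: [22] + [13, 28] -> [13, 22, 28]
Merge: [5, 19, 25] + [13, 22, 28] -> [5, 13, 19, 22, 25, 28]

Final sorted array: [5, 13, 19, 22, 25, 28]

The merge sort proceeds by recursively splitting the array and merging sorted halves.
After all merges, the sorted array is [5, 13, 19, 22, 25, 28].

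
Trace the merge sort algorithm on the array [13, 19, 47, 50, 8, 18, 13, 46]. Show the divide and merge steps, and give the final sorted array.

Merge sort trace:

Split: [13, 19, 47, 50, 8, 18, 13, 46] -> [13, 19, 47, 50] and [8, 18, 13, 46]
  Split: [13, 19, 47, 50] -> [13, 19] and [47, 50]
    Split: [13, 19] -> [13] and [19]
    Merge: [13] + [19] -> [13, 19]
    Split: [47, 50] -> [47] and [50]
    Merge: [47] + [50] -> [47, 50]
  Merge: [13, 19] + [47, 50] -> [13, 19, 47, 50]
  Split: [8, 18, 13, 46] -> [8, 18] and [13, 46]
    Split: [8, 18] -> [8] and [18]
    Merge: [8] + [18] -> [8, 18]
    Split: [13, 46] -> [13] and [46]
    Merge: [13] + [46] -> [13, 46]
  Merge: [8, 18] + [13, 46] -> [8, 13, 18, 46]
Merge: [13, 19, 47, 50] + [8, 13, 18, 46] -> [8, 13, 13, 18, 19, 46, 47, 50]

Final sorted array: [8, 13, 13, 18, 19, 46, 47, 50]

The merge sort proceeds by recursively splitting the array and merging sorted halves.
After all merges, the sorted array is [8, 13, 13, 18, 19, 46, 47, 50].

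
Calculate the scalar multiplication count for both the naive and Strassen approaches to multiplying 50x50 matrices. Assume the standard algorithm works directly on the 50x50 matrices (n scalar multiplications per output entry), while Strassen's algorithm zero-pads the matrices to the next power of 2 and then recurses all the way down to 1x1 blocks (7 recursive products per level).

Matrix multiplication for 50x50 matrices:

Strassen's algorithm requires power-of-2 dimensions. Pad 50x50 to 64x64 (next power of 2).

Standard algorithm: 50^3 = 125000 multiplications
Strassen's algorithm: 7^(log2(64)) = 7^6 = 117649 multiplications
Savings: 125000 - 117649 = 7351 multiplications

Standard: 125000 multiplications (50^3). Strassen: 117649 multiplications (7^6, after padding to 64x64). Strassen reduces 8 recursive multiplications to 7 at each level.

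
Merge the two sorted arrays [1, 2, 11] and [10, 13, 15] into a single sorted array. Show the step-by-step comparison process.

Merging process:

Compare 1 vs 10: take 1 from left. Merged: [1]
Compare 2 vs 10: take 2 from left. Merged: [1, 2]
Compare 11 vs 10: take 10 from right. Merged: [1, 2, 10]
Compare 11 vs 13: take 11 from left. Merged: [1, 2, 10, 11]
Append remaining from right: [13, 15]. Merged: [1, 2, 10, 11, 13, 15]

Final merged array: [1, 2, 10, 11, 13, 15]
Total comparisons: 4

The merged array is [1, 2, 10, 11, 13, 15], requiring 4 comparisons. The merge step runs in O(n) time where n is the total number of elements.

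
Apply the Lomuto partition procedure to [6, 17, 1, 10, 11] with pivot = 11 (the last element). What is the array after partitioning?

Lomuto partition with pivot = 11:

Initial array: [6, 17, 1, 10, 11]

arr[0]=6 <= 11: swap with position 0, array becomes [6, 17, 1, 10, 11]
arr[1]=17 > 11: no swap
arr[2]=1 <= 11: swap with position 1, array becomes [6, 1, 17, 10, 11]
arr[3]=10 <= 11: swap with position 2, array becomes [6, 1, 10, 17, 11]

Place pivot at position 3: [6, 1, 10, 11, 17]
Pivot position: 3

After partitioning with pivot 11, the array becomes [6, 1, 10, 11, 17]. The pivot is placed at index 3. All elements to the left of the pivot are <= 11, and all elements to the right are > 11.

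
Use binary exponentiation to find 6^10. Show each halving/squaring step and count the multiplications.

Computing 6^10 by squaring (build up from 6^1; each line after the first costs one multiplication):

6^1 = 6
6^2 = (6^1)^2 = 6^2 = 36
6^4 = (6^2)^2 = 36^2 = 1296
6^5 = 6 * 6^4 = 6 * 1296 = 7776
6^10 = (6^5)^2 = 7776^2 = 60466176

Result: 60466176
Multiplications needed: 4 (4 lines after 6^1)

6^10 = 60466176. Using exponentiation by squaring, this requires 4 multiplications. The key idea: if the exponent is even, square the half-power; if odd, multiply by the base once.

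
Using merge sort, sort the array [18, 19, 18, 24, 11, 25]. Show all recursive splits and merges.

Merge sort trace:

Split: [18, 19, 18, 24, 11, 25] -> [18, 19, 18] and [24, 11, 25]
  Split: [18, 19, 18] -> [18] and [19, 18]
    Split: [19, 18] -> [19] and [18]
    Merge: [19] + [18] -> [18, 19]
  Merge: [18] + [18, 19] -> [18, 18, 19]
  Split: [24, 11, 25] -> [24] and [11, 25]
    Split: [11, 25] -> [11] and [25]
    Merge: [11] + [25] -> [11, 25]
  Merge: [24] + [11, 25] -> [11, 24, 25]
Merge: [18, 18, 19] + [11, 24, 25] -> [11, 18, 18, 19, 24, 25]

Final sorted array: [11, 18, 18, 19, 24, 25]

The merge sort proceeds by recursively splitting the array and merging sorted halves.
After all merges, the sorted array is [11, 18, 18, 19, 24, 25].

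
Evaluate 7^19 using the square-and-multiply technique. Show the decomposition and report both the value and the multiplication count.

Computing 7^19 by squaring (build up from 7^1; each line after the first costs one multiplication):

7^1 = 7
7^2 = (7^1)^2 = 7^2 = 49
7^4 = (7^2)^2 = 49^2 = 2401
7^8 = (7^4)^2 = 2401^2 = 5764801
7^9 = 7 * 7^8 = 7 * 5764801 = 40353607
7^18 = (7^9)^2 = 40353607^2 = 1628413597910449
7^19 = 7 * 7^18 = 7 * 1628413597910449 = 11398895185373143

Result: 11398895185373143
Multiplications needed: 6 (6 lines after 7^1)

7^19 = 11398895185373143. Using exponentiation by squaring, this requires 6 multiplications. The key idea: if the exponent is even, square the half-power; if odd, multiply by the base once.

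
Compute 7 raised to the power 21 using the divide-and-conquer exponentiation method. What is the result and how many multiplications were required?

Computing 7^21 by squaring (build up from 7^1; each line after the first costs one multiplication):

7^1 = 7
7^2 = (7^1)^2 = 7^2 = 49
7^4 = (7^2)^2 = 49^2 = 2401
7^5 = 7 * 7^4 = 7 * 2401 = 16807
7^10 = (7^5)^2 = 16807^2 = 282475249
7^20 = (7^10)^2 = 282475249^2 = 79792266297612001
7^21 = 7 * 7^20 = 7 * 79792266297612001 = 558545864083284007

Result: 558545864083284007
Multiplications needed: 6 (6 lines after 7^1)

7^21 = 558545864083284007. Using exponentiation by squaring, this requires 6 multiplications. The key idea: if the exponent is even, square the half-power; if odd, multiply by the base once.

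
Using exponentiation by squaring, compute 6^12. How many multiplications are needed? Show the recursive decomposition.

Computing 6^12 by squaring (build up from 6^1; each line after the first costs one multiplication):

6^1 = 6
6^2 = (6^1)^2 = 6^2 = 36
6^3 = 6 * 6^2 = 6 * 36 = 216
6^6 = (6^3)^2 = 216^2 = 46656
6^12 = (6^6)^2 = 46656^2 = 2176782336

Result: 2176782336
Multiplications needed: 4 (4 lines after 6^1)

6^12 = 2176782336. Using exponentiation by squaring, this requires 4 multiplications. The key idea: if the exponent is even, square the half-power; if odd, multiply by the base once.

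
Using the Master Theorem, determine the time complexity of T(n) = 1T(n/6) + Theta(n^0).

Master Theorem for T(n) = 1T(n/6) + O(n^0):

a = 1, b = 6, c = 0
log_b(a) = log_6(1) = 0.0000

Case 2: c = 0 = log_6(1) = 0.0000
T(n) = O(n^0 log n) = O(log n)

For T(n) = 1T(n/6) + O(n^0): log_6(1) = 0.0000. This is Case 2 of the Master Theorem (c = log_b(a), equal work at all levels), giving O(log n).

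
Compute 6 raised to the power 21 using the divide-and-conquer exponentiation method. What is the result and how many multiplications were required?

Computing 6^21 by squaring (build up from 6^1; each line after the first costs one multiplication):

6^1 = 6
6^2 = (6^1)^2 = 6^2 = 36
6^4 = (6^2)^2 = 36^2 = 1296
6^5 = 6 * 6^4 = 6 * 1296 = 7776
6^10 = (6^5)^2 = 7776^2 = 60466176
6^20 = (6^10)^2 = 60466176^2 = 3656158440062976
6^21 = 6 * 6^20 = 6 * 3656158440062976 = 21936950640377856

Result: 21936950640377856
Multiplications needed: 6 (6 lines after 6^1)

6^21 = 21936950640377856. Using exponentiation by squaring, this requires 6 multiplications. The key idea: if the exponent is even, square the half-power; if odd, multiply by the base once.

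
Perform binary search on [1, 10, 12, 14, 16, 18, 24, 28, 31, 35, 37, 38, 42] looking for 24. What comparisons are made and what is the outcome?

Binary search for 24 in [1, 10, 12, 14, 16, 18, 24, 28, 31, 35, 37, 38, 42]:

lo=0, hi=12, mid=6, arr[mid]=24 -> Found target at index 6!

Binary search finds 24 at index 6 after 1 comparisons. The search repeatedly halves the search space by comparing with the middle element.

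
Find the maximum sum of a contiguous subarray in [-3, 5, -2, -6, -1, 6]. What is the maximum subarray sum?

Using Kadane's algorithm on [-3, 5, -2, -6, -1, 6]:

Scanning through the array:
Position 1 (value 5): max_ending_here = 5, max_so_far = 5
Position 2 (value -2): max_ending_here = 3, max_so_far = 5
Position 3 (value -6): max_ending_here = -3, max_so_far = 5
Position 4 (value -1): max_ending_here = -1, max_so_far = 5
Position 5 (value 6): max_ending_here = 6, max_so_far = 6

Maximum subarray: [6]
Maximum sum: 6

The maximum subarray is [6] with sum 6. This subarray runs from index 5 to index 5.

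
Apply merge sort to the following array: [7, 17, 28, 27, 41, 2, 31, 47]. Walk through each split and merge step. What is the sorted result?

Merge sort trace:

Split: [7, 17, 28, 27, 41, 2, 31, 47] -> [7, 17, 28, 27] and [41, 2, 31, 47]
  Split: [7, 17, 28, 27] -> [7, 17] and [28, 27]
    Split: [7, 17] -> [7] and [17]
    Merge: [7] + [17] -> [7, 17]
    Split: [28, 27] -> [28] and [27]
    Merge: [28] + [27] -> [27, 28]
  Merge: [7, 17] + [27, 28] -> [7, 17, 27, 28]
  Split: [41, 2, 31, 47] -> [41, 2] and [31, 47]
    Split: [41, 2] -> [41] and [2]
    Merge: [41] + [2] -> [2, 41]
    Split: [31, 47] -> [31] and [47]
    Merge: [31] + [47] -> [31, 47]
  Merge: [2, 41] + [31, 47] -> [2, 31, 41, 47]
Merge: [7, 17, 27, 28] + [2, 31, 41, 47] -> [2, 7, 17, 27, 28, 31, 41, 47]

Final sorted array: [2, 7, 17, 27, 28, 31, 41, 47]

The merge sort proceeds by recursively splitting the array and merging sorted halves.
After all merges, the sorted array is [2, 7, 17, 27, 28, 31, 41, 47].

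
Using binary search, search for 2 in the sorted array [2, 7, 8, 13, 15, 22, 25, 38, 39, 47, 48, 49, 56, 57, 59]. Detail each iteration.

Binary search for 2 in [2, 7, 8, 13, 15, 22, 25, 38, 39, 47, 48, 49, 56, 57, 59]:

lo=0, hi=14, mid=7, arr[mid]=38 -> 38 > 2, search left half
lo=0, hi=6, mid=3, arr[mid]=13 -> 13 > 2, search left half
lo=0, hi=2, mid=1, arr[mid]=7 -> 7 > 2, search left half
lo=0, hi=0, mid=0, arr[mid]=2 -> Found target at index 0!

Binary search finds 2 at index 0 after 4 comparisons. The search repeatedly halves the search space by comparing with the middle element.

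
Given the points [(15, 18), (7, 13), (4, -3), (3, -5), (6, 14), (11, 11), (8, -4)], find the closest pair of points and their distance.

Computing all pairwise distances among 7 points:

d((15, 18), (7, 13)) = 9.434
d((15, 18), (4, -3)) = 23.7065
d((15, 18), (3, -5)) = 25.9422
d((15, 18), (6, 14)) = 9.8489
d((15, 18), (11, 11)) = 8.0623
d((15, 18), (8, -4)) = 23.0868
d((7, 13), (4, -3)) = 16.2788
d((7, 13), (3, -5)) = 18.4391
d((7, 13), (6, 14)) = 1.4142 <-- minimum
d((7, 13), (11, 11)) = 4.4721
d((7, 13), (8, -4)) = 17.0294
d((4, -3), (3, -5)) = 2.2361
d((4, -3), (6, 14)) = 17.1172
d((4, -3), (11, 11)) = 15.6525
d((4, -3), (8, -4)) = 4.1231
d((3, -5), (6, 14)) = 19.2354
d((3, -5), (11, 11)) = 17.8885
d((3, -5), (8, -4)) = 5.099
d((6, 14), (11, 11)) = 5.831
d((6, 14), (8, -4)) = 18.1108
d((11, 11), (8, -4)) = 15.2971

Closest pair: (7, 13) and (6, 14) with distance 1.4142

The closest pair is (7, 13) and (6, 14) with Euclidean distance 1.4142. For 7 points, brute-force pairwise comparison is shown above. For large n, the divide-and-conquer algorithm (sort by x, recurse on halves, check the dividing strip) achieves O(n log n).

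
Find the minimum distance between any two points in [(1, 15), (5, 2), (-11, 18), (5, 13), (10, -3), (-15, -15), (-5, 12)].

Computing all pairwise distances among 7 points:

d((1, 15), (5, 2)) = 13.6015
d((1, 15), (-11, 18)) = 12.3693
d((1, 15), (5, 13)) = 4.4721 <-- minimum
d((1, 15), (10, -3)) = 20.1246
d((1, 15), (-15, -15)) = 34.0
d((1, 15), (-5, 12)) = 6.7082
d((5, 2), (-11, 18)) = 22.6274
d((5, 2), (5, 13)) = 11.0
d((5, 2), (10, -3)) = 7.0711
d((5, 2), (-15, -15)) = 26.2488
d((5, 2), (-5, 12)) = 14.1421
d((-11, 18), (5, 13)) = 16.7631
d((-11, 18), (10, -3)) = 29.6985
d((-11, 18), (-15, -15)) = 33.2415
d((-11, 18), (-5, 12)) = 8.4853
d((5, 13), (10, -3)) = 16.7631
d((5, 13), (-15, -15)) = 34.4093
d((5, 13), (-5, 12)) = 10.0499
d((10, -3), (-15, -15)) = 27.7308
d((10, -3), (-5, 12)) = 21.2132
d((-15, -15), (-5, 12)) = 28.7924

Closest pair: (1, 15) and (5, 13) with distance 4.4721

The closest pair is (1, 15) and (5, 13) with Euclidean distance 4.4721. For 7 points, brute-force pairwise comparison is shown above. For large n, the divide-and-conquer algorithm (sort by x, recurse on halves, check the dividing strip) achieves O(n log n).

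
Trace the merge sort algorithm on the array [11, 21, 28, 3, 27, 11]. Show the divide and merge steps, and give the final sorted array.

Merge sort trace:

Split: [11, 21, 28, 3, 27, 11] -> [11, 21, 28] and [3, 27, 11]
  Split: [11, 21, 28] -> [11] and [21, 28]
    Split: [21, 28] -> [21] and [28]
    Merge: [21] + [28] -> [21, 28]
  Merge: [11] + [21, 28] -> [11, 21, 28]
  Split: [3, 27, 11] -> [3] and [27, 11]
    Split: [27, 11] -> [27] and [11]
    Merge: [27] + [11] -> [11, 27]
  Merge: [3] + [11, 27] -> [3, 11, 27]
Merge: [11, 21, 28] + [3, 11, 27] -> [3, 11, 11, 21, 27, 28]

Final sorted array: [3, 11, 11, 21, 27, 28]

The merge sort proceeds by recursively splitting the array and merging sorted halves.
After all merges, the sorted array is [3, 11, 11, 21, 27, 28].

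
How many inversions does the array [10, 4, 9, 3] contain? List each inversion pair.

Finding inversions in [10, 4, 9, 3]:

(0, 1): arr[0]=10 > arr[1]=4
(0, 2): arr[0]=10 > arr[2]=9
(0, 3): arr[0]=10 > arr[3]=3
(1, 3): arr[1]=4 > arr[3]=3
(2, 3): arr[2]=9 > arr[3]=3

Total inversions: 5

The array has 5 inversion(s): (0,1), (0,2), (0,3), (1,3), (2,3). Each pair (i,j) satisfies i < j and arr[i] > arr[j].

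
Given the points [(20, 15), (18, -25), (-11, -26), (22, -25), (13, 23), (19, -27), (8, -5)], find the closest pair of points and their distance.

Computing all pairwise distances among 7 points:

d((20, 15), (18, -25)) = 40.05
d((20, 15), (-11, -26)) = 51.4004
d((20, 15), (22, -25)) = 40.05
d((20, 15), (13, 23)) = 10.6301
d((20, 15), (19, -27)) = 42.0119
d((20, 15), (8, -5)) = 23.3238
d((18, -25), (-11, -26)) = 29.0172
d((18, -25), (22, -25)) = 4.0
d((18, -25), (13, 23)) = 48.2597
d((18, -25), (19, -27)) = 2.2361 <-- minimum
d((18, -25), (8, -5)) = 22.3607
d((-11, -26), (22, -25)) = 33.0151
d((-11, -26), (13, 23)) = 54.5619
d((-11, -26), (19, -27)) = 30.0167
d((-11, -26), (8, -5)) = 28.3196
d((22, -25), (13, 23)) = 48.8365
d((22, -25), (19, -27)) = 3.6056
d((22, -25), (8, -5)) = 24.4131
d((13, 23), (19, -27)) = 50.3587
d((13, 23), (8, -5)) = 28.4429
d((19, -27), (8, -5)) = 24.5967

Closest pair: (18, -25) and (19, -27) with distance 2.2361

The closest pair is (18, -25) and (19, -27) with Euclidean distance 2.2361. For 7 points, brute-force pairwise comparison is shown above. For large n, the divide-and-conquer algorithm (sort by x, recurse on halves, check the dividing strip) achieves O(n log n).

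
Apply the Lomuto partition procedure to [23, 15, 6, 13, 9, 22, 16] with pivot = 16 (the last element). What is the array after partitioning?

Lomuto partition with pivot = 16:

Initial array: [23, 15, 6, 13, 9, 22, 16]

arr[0]=23 > 16: no swap
arr[1]=15 <= 16: swap with position 0, array becomes [15, 23, 6, 13, 9, 22, 16]
arr[2]=6 <= 16: swap with position 1, array becomes [15, 6, 23, 13, 9, 22, 16]
arr[3]=13 <= 16: swap with position 2, array becomes [15, 6, 13, 23, 9, 22, 16]
arr[4]=9 <= 16: swap with position 3, array becomes [15, 6, 13, 9, 23, 22, 16]
arr[5]=22 > 16: no swap

Place pivot at position 4: [15, 6, 13, 9, 16, 22, 23]
Pivot position: 4

After partitioning with pivot 16, the array becomes [15, 6, 13, 9, 16, 22, 23]. The pivot is placed at index 4. All elements to the left of the pivot are <= 16, and all elements to the right are > 16.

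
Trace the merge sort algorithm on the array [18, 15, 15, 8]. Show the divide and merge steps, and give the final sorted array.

Merge sort trace:

Split: [18, 15, 15, 8] -> [18, 15] and [15, 8]
  Split: [18, 15] -> [18] and [15]
  Merge: [18] + [15] -> [15, 18]
  Split: [15, 8] -> [15] and [8]
  Merge: [15] + [8] -> [8, 15]
Merge: [15, 18] + [8, 15] -> [8, 15, 15, 18]

Final sorted array: [8, 15, 15, 18]

The merge sort proceeds by recursively splitting the array and merging sorted halves.
After all merges, the sorted array is [8, 15, 15, 18].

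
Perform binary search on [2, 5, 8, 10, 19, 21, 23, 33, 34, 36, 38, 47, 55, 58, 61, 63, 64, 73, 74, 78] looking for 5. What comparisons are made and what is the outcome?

Binary search for 5 in [2, 5, 8, 10, 19, 21, 23, 33, 34, 36, 38, 47, 55, 58, 61, 63, 64, 73, 74, 78]:

lo=0, hi=19, mid=9, arr[mid]=36 -> 36 > 5, search left half
lo=0, hi=8, mid=4, arr[mid]=19 -> 19 > 5, search left half
lo=0, hi=3, mid=1, arr[mid]=5 -> Found target at index 1!

Binary search finds 5 at index 1 after 3 comparisons. The search repeatedly halves the search space by comparing with the middle element.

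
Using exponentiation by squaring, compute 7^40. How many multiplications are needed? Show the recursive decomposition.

Computing 7^40 by squaring (build up from 7^1; each line after the first costs one multiplication):

7^1 = 7
7^2 = (7^1)^2 = 7^2 = 49
7^4 = (7^2)^2 = 49^2 = 2401
7^5 = 7 * 7^4 = 7 * 2401 = 16807
7^10 = (7^5)^2 = 16807^2 = 282475249
7^20 = (7^10)^2 = 282475249^2 = 79792266297612001
7^40 = (7^20)^2 = 79792266297612001^2 = 6366805760909027985741435139224001

Result: 6366805760909027985741435139224001
Multiplications needed: 6 (6 lines after 7^1)

7^40 = 6366805760909027985741435139224001. Using exponentiation by squaring, this requires 6 multiplications. The key idea: if the exponent is even, square the half-power; if odd, multiply by the base once.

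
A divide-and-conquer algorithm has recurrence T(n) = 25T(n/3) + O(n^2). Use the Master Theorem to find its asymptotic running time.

Master Theorem for T(n) = 25T(n/3) + O(n^2):

a = 25, b = 3, c = 2
log_b(a) = log_3(25) = 2.9299

Case 1: c = 2 < log_3(25) = 2.9299
T(n) = O(n^(log_3 25))

For T(n) = 25T(n/3) + O(n^2): log_3(25) = 2.9299. This is Case 1 of the Master Theorem (c < log_b(a), work dominated by leaves), giving O(n^(log_3 25)).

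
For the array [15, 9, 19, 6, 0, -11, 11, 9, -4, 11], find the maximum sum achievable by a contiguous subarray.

Using Kadane's algorithm on [15, 9, 19, 6, 0, -11, 11, 9, -4, 11]:

Scanning through the array:
Position 1 (value 9): max_ending_here = 24, max_so_far = 24
Position 2 (value 19): max_ending_here = 43, max_so_far = 43
Position 3 (value 6): max_ending_here = 49, max_so_far = 49
Position 4 (value 0): max_ending_here = 49, max_so_far = 49
Position 5 (value -11): max_ending_here = 38, max_so_far = 49
Position 6 (value 11): max_ending_here = 49, max_so_far = 49
Position 7 (value 9): max_ending_here = 58, max_so_far = 58
Position 8 (value -4): max_ending_here = 54, max_so_far = 58
Position 9 (value 11): max_ending_here = 65, max_so_far = 65

Maximum subarray: [15, 9, 19, 6, 0, -11, 11, 9, -4, 11]
Maximum sum: 65

The maximum subarray is [15, 9, 19, 6, 0, -11, 11, 9, -4, 11] with sum 65. This subarray runs from index 0 to index 9.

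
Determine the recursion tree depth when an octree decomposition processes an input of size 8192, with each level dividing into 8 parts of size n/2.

For divide and conquer with division factor 2:

Problem sizes at each level:
Level 0: 8192
Level 1: 4096
Level 2: 2048
Level 3: 1024
Level 4: 512
Level 5: 256
Level 6: 128
Level 7: 64
Level 8: 32
Level 9: 16
Level 10: 8
Level 11: 4
Level 12: 2
Level 13: 1

The root is level 0 and the size-1 base case is level 13 (the tree spans levels 0 through 13, i.e. 14 levels counting the root), so the depth is the number of divisions: log_2(8192) = 13

The recursion tree depth is log_2(8192) = 13. At each level, the problem size is divided by 2, so it takes 13 divisions to reduce to a base case of size 1. The algorithm makes 8 recursive calls at each level.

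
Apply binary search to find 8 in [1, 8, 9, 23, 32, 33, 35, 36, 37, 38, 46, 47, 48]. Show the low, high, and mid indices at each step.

Binary search for 8 in [1, 8, 9, 23, 32, 33, 35, 36, 37, 38, 46, 47, 48]:

lo=0, hi=12, mid=6, arr[mid]=35 -> 35 > 8, search left half
lo=0, hi=5, mid=2, arr[mid]=9 -> 9 > 8, search left half
lo=0, hi=1, mid=0, arr[mid]=1 -> 1 < 8, search right half
lo=1, hi=1, mid=1, arr[mid]=8 -> Found target at index 1!

Binary search finds 8 at index 1 after 4 comparisons. The search repeatedly halves the search space by comparing with the middle element.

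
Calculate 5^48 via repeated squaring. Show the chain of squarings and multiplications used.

Computing 5^48 by squaring (build up from 5^1; each line after the first costs one multiplication):

5^1 = 5
5^2 = (5^1)^2 = 5^2 = 25
5^3 = 5 * 5^2 = 5 * 25 = 125
5^6 = (5^3)^2 = 125^2 = 15625
5^12 = (5^6)^2 = 15625^2 = 244140625
5^24 = (5^12)^2 = 244140625^2 = 59604644775390625
5^48 = (5^24)^2 = 59604644775390625^2 = 3552713678800500929355621337890625

Result: 3552713678800500929355621337890625
Multiplications needed: 6 (6 lines after 5^1)

5^48 = 3552713678800500929355621337890625. Using exponentiation by squaring, this requires 6 multiplications. The key idea: if the exponent is even, square the half-power; if odd, multiply by the base once.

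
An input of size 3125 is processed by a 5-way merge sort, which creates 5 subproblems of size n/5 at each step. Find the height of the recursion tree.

For divide and conquer with division factor 5:

Problem sizes at each level:
Level 0: 3125
Level 1: 625
Level 2: 125
Level 3: 25
Level 4: 5
Level 5: 1

The root is level 0 and the size-1 base case is level 5 (the tree spans levels 0 through 5, i.e. 6 levels counting the root), so the depth is the number of divisions: log_5(3125) = 5

The recursion tree depth is log_5(3125) = 5. At each level, the problem size is divided by 5, so it takes 5 divisions to reduce to a base case of size 1. The algorithm makes 5 recursive calls at each level.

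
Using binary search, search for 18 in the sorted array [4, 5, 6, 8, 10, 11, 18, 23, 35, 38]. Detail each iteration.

Binary search for 18 in [4, 5, 6, 8, 10, 11, 18, 23, 35, 38]:

lo=0, hi=9, mid=4, arr[mid]=10 -> 10 < 18, search right half
lo=5, hi=9, mid=7, arr[mid]=23 -> 23 > 18, search left half
lo=5, hi=6, mid=5, arr[mid]=11 -> 11 < 18, search right half
lo=6, hi=6, mid=6, arr[mid]=18 -> Found target at index 6!

Binary search finds 18 at index 6 after 4 comparisons. The search repeatedly halves the search space by comparing with the middle element.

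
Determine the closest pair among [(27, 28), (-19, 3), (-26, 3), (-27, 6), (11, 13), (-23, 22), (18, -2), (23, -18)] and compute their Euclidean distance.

Computing all pairwise distances among 8 points:

d((27, 28), (-19, 3)) = 52.3546
d((27, 28), (-26, 3)) = 58.6003
d((27, 28), (-27, 6)) = 58.3095
d((27, 28), (11, 13)) = 21.9317
d((27, 28), (-23, 22)) = 50.3587
d((27, 28), (18, -2)) = 31.3209
d((27, 28), (23, -18)) = 46.1736
d((-19, 3), (-26, 3)) = 7.0
d((-19, 3), (-27, 6)) = 8.544
d((-19, 3), (11, 13)) = 31.6228
d((-19, 3), (-23, 22)) = 19.4165
d((-19, 3), (18, -2)) = 37.3363
d((-19, 3), (23, -18)) = 46.9574
d((-26, 3), (-27, 6)) = 3.1623 <-- minimum
d((-26, 3), (11, 13)) = 38.3275
d((-26, 3), (-23, 22)) = 19.2354
d((-26, 3), (18, -2)) = 44.2832
d((-26, 3), (23, -18)) = 53.3104
d((-27, 6), (11, 13)) = 38.6394
d((-27, 6), (-23, 22)) = 16.4924
d((-27, 6), (18, -2)) = 45.7056
d((-27, 6), (23, -18)) = 55.4617
d((11, 13), (-23, 22)) = 35.171
d((11, 13), (18, -2)) = 16.5529
d((11, 13), (23, -18)) = 33.2415
d((-23, 22), (18, -2)) = 47.5079
d((-23, 22), (23, -18)) = 60.959
d((18, -2), (23, -18)) = 16.7631

Closest pair: (-26, 3) and (-27, 6) with distance 3.1623

The closest pair is (-26, 3) and (-27, 6) with Euclidean distance 3.1623. For 8 points, brute-force pairwise comparison is shown above. For large n, the divide-and-conquer algorithm (sort by x, recurse on halves, check the dividing strip) achieves O(n log n).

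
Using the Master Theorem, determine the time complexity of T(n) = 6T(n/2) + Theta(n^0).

Master Theorem for T(n) = 6T(n/2) + O(n^0):

a = 6, b = 2, c = 0
log_b(a) = log_2(6) = 2.5850

Case 1: c = 0 < log_2(6) = 2.5850
T(n) = O(n^(log_2 6))

For T(n) = 6T(n/2) + O(n^0): log_2(6) = 2.5850. This is Case 1 of the Master Theorem (c < log_b(a), work dominated by leaves), giving O(n^(log_2 6)).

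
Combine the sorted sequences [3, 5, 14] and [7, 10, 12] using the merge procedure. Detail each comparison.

Merging process:

Compare 3 vs 7: take 3 from left. Merged: [3]
Compare 5 vs 7: take 5 from left. Merged: [3, 5]
Compare 14 vs 7: take 7 from right. Merged: [3, 5, 7]
Compare 14 vs 10: take 10 from right. Merged: [3, 5, 7, 10]
Compare 14 vs 12: take 12 from right. Merged: [3, 5, 7, 10, 12]
Append remaining from left: [14]. Merged: [3, 5, 7, 10, 12, 14]

Final merged array: [3, 5, 7, 10, 12, 14]
Total comparisons: 5

The merged array is [3, 5, 7, 10, 12, 14], requiring 5 comparisons. The merge step runs in O(n) time where n is the total number of elements.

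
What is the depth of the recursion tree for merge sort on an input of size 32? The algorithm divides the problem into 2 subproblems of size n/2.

For divide and conquer with division factor 2:

Problem sizes at each level:
Level 0: 32
Level 1: 16
Level 2: 8
Level 3: 4
Level 4: 2
Level 5: 1

The root is level 0 and the size-1 base case is level 5 (the tree spans levels 0 through 5, i.e. 6 levels counting the root), so the depth is the number of divisions: log_2(32) = 5

The recursion tree depth is log_2(32) = 5. At each level, the problem size is divided by 2, so it takes 5 divisions to reduce to a base case of size 1. The algorithm makes 2 recursive calls at each level.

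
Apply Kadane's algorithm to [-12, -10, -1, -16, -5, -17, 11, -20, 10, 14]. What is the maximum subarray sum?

Using Kadane's algorithm on [-12, -10, -1, -16, -5, -17, 11, -20, 10, 14]:

Scanning through the array:
Position 1 (value -10): max_ending_here = -10, max_so_far = -10
Position 2 (value -1): max_ending_here = -1, max_so_far = -1
Position 3 (value -16): max_ending_here = -16, max_so_far = -1
Position 4 (value -5): max_ending_here = -5, max_so_far = -1
Position 5 (value -17): max_ending_here = -17, max_so_far = -1
Position 6 (value 11): max_ending_here = 11, max_so_far = 11
Position 7 (value -20): max_ending_here = -9, max_so_far = 11
Position 8 (value 10): max_ending_here = 10, max_so_far = 11
Position 9 (value 14): max_ending_here = 24, max_so_far = 24

Maximum subarray: [10, 14]
Maximum sum: 24

The maximum subarray is [10, 14] with sum 24. This subarray runs from index 8 to index 9.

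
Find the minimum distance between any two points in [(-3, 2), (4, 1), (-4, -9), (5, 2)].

Computing all pairwise distances among 4 points:

d((-3, 2), (4, 1)) = 7.0711
d((-3, 2), (-4, -9)) = 11.0454
d((-3, 2), (5, 2)) = 8.0
d((4, 1), (-4, -9)) = 12.8062
d((4, 1), (5, 2)) = 1.4142 <-- minimum
d((-4, -9), (5, 2)) = 14.2127

Closest pair: (4, 1) and (5, 2) with distance 1.4142

The closest pair is (4, 1) and (5, 2) with Euclidean distance 1.4142. For 4 points, brute-force pairwise comparison is shown above. For large n, the divide-and-conquer algorithm (sort by x, recurse on halves, check the dividing strip) achieves O(n log n).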